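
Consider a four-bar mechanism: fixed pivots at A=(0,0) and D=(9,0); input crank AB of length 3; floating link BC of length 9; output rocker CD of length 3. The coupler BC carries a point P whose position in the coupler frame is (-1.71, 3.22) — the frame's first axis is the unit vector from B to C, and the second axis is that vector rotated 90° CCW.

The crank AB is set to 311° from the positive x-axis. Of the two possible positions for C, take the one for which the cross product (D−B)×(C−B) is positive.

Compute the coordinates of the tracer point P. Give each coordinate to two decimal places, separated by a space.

-1.30 -0.65

A=(0,0), D=(9.00,0)
B = A + 3.00·(cos311°, sin311°) = (1.9682, -2.2641)
|BD| = 7.3873
circle(B,9.00) ∩ circle(D,3.00): a=8.5669, h=2.7584
  candidates: C₊=(9.2774,2.9872) cross=20.377; C₋=(10.9682,-2.2641) cross=-20.377
  mode + wants cross > 0 → take C=(9.2774,2.9872) (cross=20.377)
ex = (C−B)/|BC| = (0.8121,0.5835); ey = (-0.5835,0.8121)
P = B + -1.71·ex + 3.22·ey = (-1.2994,-0.6468)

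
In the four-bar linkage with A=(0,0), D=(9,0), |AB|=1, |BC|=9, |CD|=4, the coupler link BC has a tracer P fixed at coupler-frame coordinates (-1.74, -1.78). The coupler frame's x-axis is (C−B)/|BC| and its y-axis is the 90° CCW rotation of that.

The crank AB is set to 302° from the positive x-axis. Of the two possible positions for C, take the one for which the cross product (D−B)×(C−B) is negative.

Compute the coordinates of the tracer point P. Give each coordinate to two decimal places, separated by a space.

A=(0,0), D=(9.00,0)
B = A + 1.00·(cos302°, sin302°) = (0.5299, -0.8480)
|BD| = 8.5124
circle(B,9.00) ∩ circle(D,4.00): a=8.0742, h=3.9759
  candidates: C₊=(8.1678,3.9125) cross=33.845; C₋=(8.9600,-3.9998) cross=-33.845
  mode - wants cross < 0 → take C=(8.9600,-3.9998) (cross=-33.845)
ex = (C−B)/|BC| = (0.9367,-0.3502); ey = (0.3502,0.9367)
P = B + -1.74·ex + -1.78·ey = (-1.7232,-1.9060)

-1.72 -1.91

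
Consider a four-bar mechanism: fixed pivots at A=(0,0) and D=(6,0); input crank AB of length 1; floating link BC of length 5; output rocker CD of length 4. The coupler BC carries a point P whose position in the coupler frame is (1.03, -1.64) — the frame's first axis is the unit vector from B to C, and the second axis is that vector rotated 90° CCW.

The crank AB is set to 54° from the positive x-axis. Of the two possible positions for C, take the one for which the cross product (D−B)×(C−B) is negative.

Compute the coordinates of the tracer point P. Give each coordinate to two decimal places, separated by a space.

A=(0,0), D=(6.00,0)
B = A + 1.00·(cos54°, sin54°) = (0.5878, 0.8090)
|BD| = 5.4723
circle(B,5.00) ∩ circle(D,4.00): a=3.5585, h=3.5124
  candidates: C₊=(4.6264,3.7568) cross=19.221; C₋=(3.5879,-3.1909) cross=-19.221
  mode - wants cross < 0 → take C=(3.5879,-3.1909) (cross=-19.221)
ex = (C−B)/|BC| = (0.6000,-0.8000); ey = (0.8000,0.6000)
P = B + 1.03·ex + -1.64·ey = (-0.1062,-0.9990)

-0.11 -1.00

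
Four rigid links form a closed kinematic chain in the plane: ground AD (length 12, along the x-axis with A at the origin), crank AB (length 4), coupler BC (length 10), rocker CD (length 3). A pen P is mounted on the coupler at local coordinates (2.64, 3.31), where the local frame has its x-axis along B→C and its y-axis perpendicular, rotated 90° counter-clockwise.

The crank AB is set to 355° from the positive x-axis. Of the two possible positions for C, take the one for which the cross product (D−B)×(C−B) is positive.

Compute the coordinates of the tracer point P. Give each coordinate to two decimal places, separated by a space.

A=(0,0), D=(12.00,0)
B = A + 4.00·(cos355°, sin355°) = (3.9848, -0.3486)
|BD| = 8.0228
circle(B,10.00) ∩ circle(D,3.00): a=9.6827, h=2.4989
  candidates: C₊=(13.5498,2.5687) cross=20.048; C₋=(13.7670,-2.4244) cross=-20.048
  mode + wants cross > 0 → take C=(13.5498,2.5687) (cross=20.048)
ex = (C−B)/|BC| = (0.9565,0.2917); ey = (-0.2917,0.9565)
P = B + 2.64·ex + 3.31·ey = (5.5443,3.5876)

5.54 3.59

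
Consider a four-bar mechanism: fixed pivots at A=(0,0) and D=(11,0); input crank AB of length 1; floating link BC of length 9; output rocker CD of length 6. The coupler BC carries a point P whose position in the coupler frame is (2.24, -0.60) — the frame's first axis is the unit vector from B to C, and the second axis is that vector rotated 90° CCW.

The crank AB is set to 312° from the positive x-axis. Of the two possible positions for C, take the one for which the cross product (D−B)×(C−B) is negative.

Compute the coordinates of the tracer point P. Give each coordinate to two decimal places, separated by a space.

2.28 -2.41

A=(0,0), D=(11.00,0)
B = A + 1.00·(cos312°, sin312°) = (0.6691, -0.7431)
|BD| = 10.3576
circle(B,9.00) ∩ circle(D,6.00): a=7.3511, h=5.1924
  candidates: C₊=(7.6287,4.9633) cross=53.781; C₋=(8.3738,-5.3947) cross=-53.781
  mode - wants cross < 0 → take C=(8.3738,-5.3947) (cross=-53.781)
ex = (C−B)/|BC| = (0.8561,-0.5168); ey = (0.5168,0.8561)
P = B + 2.24·ex + -0.60·ey = (2.2766,-2.4145)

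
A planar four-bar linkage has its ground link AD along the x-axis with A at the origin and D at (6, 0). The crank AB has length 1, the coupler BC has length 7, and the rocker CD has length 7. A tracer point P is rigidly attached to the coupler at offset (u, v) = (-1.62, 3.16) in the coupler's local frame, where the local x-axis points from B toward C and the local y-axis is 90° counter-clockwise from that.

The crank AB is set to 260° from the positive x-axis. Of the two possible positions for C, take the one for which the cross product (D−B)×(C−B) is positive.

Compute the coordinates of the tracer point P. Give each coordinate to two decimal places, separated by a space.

-3.67 -1.58

A=(0,0), D=(6.00,0)
B = A + 1.00·(cos260°, sin260°) = (-0.1736, -0.9848)
|BD| = 6.2517
circle(B,7.00) ∩ circle(D,7.00): a=3.1259, h=6.2633
  candidates: C₊=(1.9265,5.6927) cross=39.156; C₋=(3.8998,-6.6775) cross=-39.156
  mode + wants cross > 0 → take C=(1.9265,5.6927) (cross=39.156)
ex = (C−B)/|BC| = (0.3000,0.9539); ey = (-0.9539,0.3000)
P = B + -1.62·ex + 3.16·ey = (-3.6741,-1.5821)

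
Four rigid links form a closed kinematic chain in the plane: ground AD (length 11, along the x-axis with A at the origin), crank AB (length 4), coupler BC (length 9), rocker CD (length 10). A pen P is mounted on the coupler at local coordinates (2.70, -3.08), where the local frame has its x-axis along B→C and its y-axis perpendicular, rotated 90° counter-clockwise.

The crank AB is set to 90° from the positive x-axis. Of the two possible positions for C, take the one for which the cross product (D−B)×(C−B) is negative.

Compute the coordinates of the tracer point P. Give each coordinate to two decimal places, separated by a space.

A=(0,0), D=(11.00,0)
B = A + 4.00·(cos90°, sin90°) = (0.0000, 4.0000)
|BD| = 11.7047
circle(B,9.00) ∩ circle(D,10.00): a=5.0407, h=7.4560
  candidates: C₊=(7.2852,9.2844) cross=87.270; C₋=(2.1892,-4.7297) cross=-87.270
  mode - wants cross < 0 → take C=(2.1892,-4.7297) (cross=-87.270)
ex = (C−B)/|BC| = (0.2432,-0.9700); ey = (0.9700,0.2432)
P = B + 2.70·ex + -3.08·ey = (-2.3307,0.6319)

-2.33 0.63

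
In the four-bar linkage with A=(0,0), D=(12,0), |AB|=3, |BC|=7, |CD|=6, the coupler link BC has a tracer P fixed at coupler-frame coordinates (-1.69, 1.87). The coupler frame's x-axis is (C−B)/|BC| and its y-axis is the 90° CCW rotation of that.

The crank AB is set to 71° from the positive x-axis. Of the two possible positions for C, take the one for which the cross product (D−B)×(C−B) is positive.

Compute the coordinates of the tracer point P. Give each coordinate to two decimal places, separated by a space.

-1.07 4.31

A=(0,0), D=(12.00,0)
B = A + 3.00·(cos71°, sin71°) = (0.9767, 2.8366)
|BD| = 11.3824
circle(B,7.00) ∩ circle(D,6.00): a=6.2623, h=3.1280
  candidates: C₊=(7.8209,4.3052) cross=35.604; C₋=(6.2619,-1.7533) cross=-35.604
  mode + wants cross > 0 → take C=(7.8209,4.3052) (cross=35.604)
ex = (C−B)/|BC| = (0.9777,0.2098); ey = (-0.2098,0.9777)
P = B + -1.69·ex + 1.87·ey = (-1.0680,4.3104)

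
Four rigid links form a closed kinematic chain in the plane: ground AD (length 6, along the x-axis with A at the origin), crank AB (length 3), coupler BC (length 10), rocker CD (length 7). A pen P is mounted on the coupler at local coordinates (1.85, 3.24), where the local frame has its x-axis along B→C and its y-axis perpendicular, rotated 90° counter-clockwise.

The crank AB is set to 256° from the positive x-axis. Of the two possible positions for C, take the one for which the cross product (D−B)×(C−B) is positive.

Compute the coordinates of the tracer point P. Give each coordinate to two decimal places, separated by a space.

-3.03 0.03

A=(0,0), D=(6.00,0)
B = A + 3.00·(cos256°, sin256°) = (-0.7258, -2.9109)
|BD| = 7.3287
circle(B,10.00) ∩ circle(D,7.00): a=7.1438, h=6.9976
  candidates: C₊=(3.0510,6.3485) cross=51.283; C₋=(8.6097,-6.4953) cross=-51.283
  mode + wants cross > 0 → take C=(3.0510,6.3485) (cross=51.283)
ex = (C−B)/|BC| = (0.3777,0.9259); ey = (-0.9259,0.3777)
P = B + 1.85·ex + 3.24·ey = (-3.0271,0.0258)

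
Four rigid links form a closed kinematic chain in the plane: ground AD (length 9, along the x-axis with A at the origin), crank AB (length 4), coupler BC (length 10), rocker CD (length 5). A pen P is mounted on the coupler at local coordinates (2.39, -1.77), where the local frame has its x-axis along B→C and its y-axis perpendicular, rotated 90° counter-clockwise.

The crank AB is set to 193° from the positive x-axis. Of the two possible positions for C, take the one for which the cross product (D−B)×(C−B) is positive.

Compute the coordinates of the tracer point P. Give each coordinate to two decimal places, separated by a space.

A=(0,0), D=(9.00,0)
B = A + 4.00·(cos193°, sin193°) = (-3.8975, -0.8998)
|BD| = 12.9288
circle(B,10.00) ∩ circle(D,5.00): a=9.3649, h=3.5069
  candidates: C₊=(5.2007,3.2504) cross=45.340; C₋=(5.6888,-3.7465) cross=-45.340
  mode + wants cross > 0 → take C=(5.2007,3.2504) (cross=45.340)
ex = (C−B)/|BC| = (0.9098,0.4150); ey = (-0.4150,0.9098)
P = B + 2.39·ex + -1.77·ey = (-0.9884,-1.5183)

-0.99 -1.52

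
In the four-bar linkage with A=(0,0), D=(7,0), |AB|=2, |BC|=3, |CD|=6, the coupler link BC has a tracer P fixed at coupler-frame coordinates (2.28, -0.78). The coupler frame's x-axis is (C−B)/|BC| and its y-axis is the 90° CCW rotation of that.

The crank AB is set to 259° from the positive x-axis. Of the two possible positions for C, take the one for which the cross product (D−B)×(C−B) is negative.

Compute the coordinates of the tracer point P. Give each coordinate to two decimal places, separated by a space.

A=(0,0), D=(7.00,0)
B = A + 2.00·(cos259°, sin259°) = (-0.3816, -1.9633)
|BD| = 7.6382
circle(B,3.00) ∩ circle(D,6.00): a=2.0517, h=2.1887
  candidates: C₊=(1.0386,0.6793) cross=16.718; C₋=(2.1637,-3.5511) cross=-16.718
  mode - wants cross < 0 → take C=(2.1637,-3.5511) (cross=-16.718)
ex = (C−B)/|BC| = (0.8484,-0.5293); ey = (0.5293,0.8484)
P = B + 2.28·ex + -0.78·ey = (1.1400,-3.8318)

1.14 -3.83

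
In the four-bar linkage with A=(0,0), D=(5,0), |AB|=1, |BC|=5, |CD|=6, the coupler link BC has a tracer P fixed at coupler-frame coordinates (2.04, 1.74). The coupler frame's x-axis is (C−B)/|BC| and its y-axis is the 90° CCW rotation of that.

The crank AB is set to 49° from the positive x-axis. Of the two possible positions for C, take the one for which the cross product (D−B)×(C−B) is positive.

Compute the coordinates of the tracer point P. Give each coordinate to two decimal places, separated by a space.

A=(0,0), D=(5.00,0)
B = A + 1.00·(cos49°, sin49°) = (0.6561, 0.7547)
|BD| = 4.4090
circle(B,5.00) ∩ circle(D,6.00): a=0.9571, h=4.9075
  candidates: C₊=(2.4390,5.4260) cross=21.637; C₋=(0.7590,-4.2442) cross=-21.637
  mode + wants cross > 0 → take C=(2.4390,5.4260) (cross=21.637)
ex = (C−B)/|BC| = (0.3566,0.9343); ey = (-0.9343,0.3566)
P = B + 2.04·ex + 1.74·ey = (-0.2421,3.2811)

-0.24 3.28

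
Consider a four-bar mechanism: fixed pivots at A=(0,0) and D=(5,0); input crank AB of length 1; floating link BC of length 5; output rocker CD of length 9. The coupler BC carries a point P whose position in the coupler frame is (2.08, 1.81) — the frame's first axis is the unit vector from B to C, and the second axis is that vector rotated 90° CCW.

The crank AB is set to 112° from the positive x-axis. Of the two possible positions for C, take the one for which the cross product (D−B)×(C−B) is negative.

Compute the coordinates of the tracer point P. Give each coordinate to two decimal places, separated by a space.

A=(0,0), D=(5.00,0)
B = A + 1.00·(cos112°, sin112°) = (-0.3746, 0.9272)
|BD| = 5.4540
circle(B,5.00) ∩ circle(D,9.00): a=-2.4069, h=4.3826
  candidates: C₊=(-2.0014,5.6551) cross=23.903; C₋=(-3.4915,-2.9824) cross=-23.903
  mode - wants cross < 0 → take C=(-3.4915,-2.9824) (cross=-23.903)
ex = (C−B)/|BC| = (-0.6234,-0.7819); ey = (0.7819,-0.6234)
P = B + 2.08·ex + 1.81·ey = (-0.2559,-1.8275)

-0.26 -1.83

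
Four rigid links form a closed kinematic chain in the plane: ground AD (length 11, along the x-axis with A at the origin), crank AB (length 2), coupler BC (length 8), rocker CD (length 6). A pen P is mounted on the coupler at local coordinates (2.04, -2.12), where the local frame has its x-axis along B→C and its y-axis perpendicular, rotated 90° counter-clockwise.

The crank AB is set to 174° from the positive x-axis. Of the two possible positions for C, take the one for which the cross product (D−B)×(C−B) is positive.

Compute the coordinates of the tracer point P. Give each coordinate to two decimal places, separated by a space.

0.60 -1.18

A=(0,0), D=(11.00,0)
B = A + 2.00·(cos174°, sin174°) = (-1.9890, 0.2091)
|BD| = 12.9907
circle(B,8.00) ∩ circle(D,6.00): a=7.5731, h=2.5785
  candidates: C₊=(5.6245,2.6654) cross=33.497; C₋=(5.5415,-2.4910) cross=-33.497
  mode + wants cross > 0 → take C=(5.6245,2.6654) (cross=33.497)
ex = (C−B)/|BC| = (0.9517,0.3070); ey = (-0.3070,0.9517)
P = B + 2.04·ex + -2.12·ey = (0.6033,-1.1822)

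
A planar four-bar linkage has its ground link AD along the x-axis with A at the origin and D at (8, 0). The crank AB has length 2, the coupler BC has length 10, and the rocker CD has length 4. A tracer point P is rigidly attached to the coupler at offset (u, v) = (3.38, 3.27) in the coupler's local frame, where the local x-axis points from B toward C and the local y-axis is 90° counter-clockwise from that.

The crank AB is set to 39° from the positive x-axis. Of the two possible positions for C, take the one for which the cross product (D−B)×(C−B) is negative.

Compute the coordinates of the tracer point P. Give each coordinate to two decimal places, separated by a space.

6.02 2.75

A=(0,0), D=(8.00,0)
B = A + 2.00·(cos39°, sin39°) = (1.5543, 1.2586)
|BD| = 6.5674
circle(B,10.00) ∩ circle(D,4.00): a=9.6789, h=2.5137
  candidates: C₊=(11.5355,1.8708) cross=16.509; C₋=(10.5720,-3.0634) cross=-16.509
  mode - wants cross < 0 → take C=(10.5720,-3.0634) (cross=-16.509)
ex = (C−B)/|BC| = (0.9018,-0.4322); ey = (0.4322,0.9018)
P = B + 3.38·ex + 3.27·ey = (6.0156,2.7466)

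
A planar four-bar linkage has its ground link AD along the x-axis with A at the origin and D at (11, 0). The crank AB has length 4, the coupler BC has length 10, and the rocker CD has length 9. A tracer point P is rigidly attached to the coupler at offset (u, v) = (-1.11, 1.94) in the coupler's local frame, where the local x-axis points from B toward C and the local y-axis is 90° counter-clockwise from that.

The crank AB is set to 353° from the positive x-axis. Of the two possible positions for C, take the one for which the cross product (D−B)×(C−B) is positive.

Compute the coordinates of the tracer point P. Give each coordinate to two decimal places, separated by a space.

1.74 -0.67

A=(0,0), D=(11.00,0)
B = A + 4.00·(cos353°, sin353°) = (3.9702, -0.4875)
|BD| = 7.0467
circle(B,10.00) ∩ circle(D,9.00): a=4.8715, h=8.7332
  candidates: C₊=(8.2259,8.5618) cross=61.540; C₋=(9.4342,-8.8627) cross=-61.540
  mode + wants cross > 0 → take C=(8.2259,8.5618) (cross=61.540)
ex = (C−B)/|BC| = (0.4256,0.9049); ey = (-0.9049,0.4256)
P = B + -1.11·ex + 1.94·ey = (1.7422,-0.6663)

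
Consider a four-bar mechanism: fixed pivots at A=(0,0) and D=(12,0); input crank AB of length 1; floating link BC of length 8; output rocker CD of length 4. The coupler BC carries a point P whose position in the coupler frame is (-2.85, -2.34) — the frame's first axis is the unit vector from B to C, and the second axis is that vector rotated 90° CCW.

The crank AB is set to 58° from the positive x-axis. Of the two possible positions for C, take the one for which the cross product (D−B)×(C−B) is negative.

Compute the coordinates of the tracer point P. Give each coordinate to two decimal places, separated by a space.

-2.85 -0.63

A=(0,0), D=(12.00,0)
B = A + 1.00·(cos58°, sin58°) = (0.5299, 0.8480)
|BD| = 11.5014
circle(B,8.00) ∩ circle(D,4.00): a=7.8374, h=1.6047
  candidates: C₊=(8.4643,1.8705) cross=18.457; C₋=(8.2277,-1.3302) cross=-18.457
  mode - wants cross < 0 → take C=(8.2277,-1.3302) (cross=-18.457)
ex = (C−B)/|BC| = (0.9622,-0.2723); ey = (0.2723,0.9622)
P = B + -2.85·ex + -2.34·ey = (-2.8495,-0.6275)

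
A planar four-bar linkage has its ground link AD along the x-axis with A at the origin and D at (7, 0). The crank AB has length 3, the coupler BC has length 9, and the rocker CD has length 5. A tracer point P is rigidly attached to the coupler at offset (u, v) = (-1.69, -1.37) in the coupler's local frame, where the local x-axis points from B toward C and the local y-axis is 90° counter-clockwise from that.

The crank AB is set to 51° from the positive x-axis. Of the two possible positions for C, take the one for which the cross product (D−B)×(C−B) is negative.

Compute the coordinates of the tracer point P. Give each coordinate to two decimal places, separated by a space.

A=(0,0), D=(7.00,0)
B = A + 3.00·(cos51°, sin51°) = (1.8880, 2.3314)
|BD| = 5.6186
circle(B,9.00) ∩ circle(D,5.00): a=7.7928, h=4.5026
  candidates: C₊=(10.8465,3.1945) cross=25.298; C₋=(7.1098,-4.9988) cross=-25.298
  mode - wants cross < 0 → take C=(7.1098,-4.9988) (cross=-25.298)
ex = (C−B)/|BC| = (0.5802,-0.8145); ey = (0.8145,0.5802)
P = B + -1.69·ex + -1.37·ey = (-0.2084,2.9130)

-0.21 2.91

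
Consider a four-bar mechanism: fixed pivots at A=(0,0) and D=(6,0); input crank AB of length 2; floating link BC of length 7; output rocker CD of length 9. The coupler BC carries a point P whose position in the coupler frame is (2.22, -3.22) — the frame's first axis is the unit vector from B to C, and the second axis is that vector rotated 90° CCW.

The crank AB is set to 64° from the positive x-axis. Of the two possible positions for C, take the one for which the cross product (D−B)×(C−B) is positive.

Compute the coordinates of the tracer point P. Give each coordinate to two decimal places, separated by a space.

4.61 2.95

A=(0,0), D=(6.00,0)
B = A + 2.00·(cos64°, sin64°) = (0.8767, 1.7976)
|BD| = 5.4295
circle(B,7.00) ∩ circle(D,9.00): a=-0.2322, h=6.9961
  candidates: C₊=(2.9740,8.4760) cross=37.985; C₋=(-1.6586,-4.7271) cross=-37.985
  mode + wants cross > 0 → take C=(2.9740,8.4760) (cross=37.985)
ex = (C−B)/|BC| = (0.2996,0.9541); ey = (-0.9541,0.2996)
P = B + 2.22·ex + -3.22·ey = (4.6139,2.9509)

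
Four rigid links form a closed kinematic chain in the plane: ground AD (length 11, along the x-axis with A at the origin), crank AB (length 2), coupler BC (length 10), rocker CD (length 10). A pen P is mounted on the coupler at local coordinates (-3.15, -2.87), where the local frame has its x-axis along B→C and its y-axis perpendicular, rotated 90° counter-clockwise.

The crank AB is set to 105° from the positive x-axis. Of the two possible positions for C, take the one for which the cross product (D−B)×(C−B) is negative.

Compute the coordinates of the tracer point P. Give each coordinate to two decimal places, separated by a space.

A=(0,0), D=(11.00,0)
B = A + 2.00·(cos105°, sin105°) = (-0.5176, 1.9319)
|BD| = 11.6785
circle(B,10.00) ∩ circle(D,10.00): a=5.8393, h=8.1181
  candidates: C₊=(6.5841,8.9722) cross=94.807; C₋=(3.8983,-7.0403) cross=-94.807
  mode - wants cross < 0 → take C=(3.8983,-7.0403) (cross=-94.807)
ex = (C−B)/|BC| = (0.4416,-0.8972); ey = (0.8972,0.4416)
P = B + -3.15·ex + -2.87·ey = (-4.4837,3.4907)

-4.48 3.49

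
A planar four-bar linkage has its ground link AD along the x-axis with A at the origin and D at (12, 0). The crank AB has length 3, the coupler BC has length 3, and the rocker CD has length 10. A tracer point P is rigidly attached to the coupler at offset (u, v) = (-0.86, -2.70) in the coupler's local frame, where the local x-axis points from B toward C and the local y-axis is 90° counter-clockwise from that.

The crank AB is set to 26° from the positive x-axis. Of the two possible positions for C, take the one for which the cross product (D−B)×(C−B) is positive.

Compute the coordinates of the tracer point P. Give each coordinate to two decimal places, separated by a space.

A=(0,0), D=(12.00,0)
B = A + 3.00·(cos26°, sin26°) = (2.6964, 1.3151)
|BD| = 9.3961
circle(B,3.00) ∩ circle(D,10.00): a=-0.1444, h=2.9965
  candidates: C₊=(2.9728,4.3023) cross=28.156; C₋=(2.1340,-1.6317) cross=-28.156
  mode + wants cross > 0 → take C=(2.9728,4.3023) (cross=28.156)
ex = (C−B)/|BC| = (0.0921,0.9957); ey = (-0.9957,0.0921)
P = B + -0.86·ex + -2.70·ey = (5.3056,0.2100)

5.31 0.21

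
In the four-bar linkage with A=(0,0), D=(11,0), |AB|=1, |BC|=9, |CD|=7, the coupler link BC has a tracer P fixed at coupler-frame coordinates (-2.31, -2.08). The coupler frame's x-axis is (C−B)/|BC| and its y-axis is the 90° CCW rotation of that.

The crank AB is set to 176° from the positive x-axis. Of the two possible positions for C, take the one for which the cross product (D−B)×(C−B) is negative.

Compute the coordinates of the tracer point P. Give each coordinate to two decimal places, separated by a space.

-4.09 -0.27

A=(0,0), D=(11.00,0)
B = A + 1.00·(cos176°, sin176°) = (-0.9976, 0.0698)
|BD| = 11.9978
circle(B,9.00) ∩ circle(D,7.00): a=7.3325, h=5.2187
  candidates: C₊=(6.3651,5.2457) cross=62.613; C₋=(6.3044,-5.1915) cross=-62.613
  mode - wants cross < 0 → take C=(6.3044,-5.1915) (cross=-62.613)
ex = (C−B)/|BC| = (0.8113,-0.5846); ey = (0.5846,0.8113)
P = B + -2.31·ex + -2.08·ey = (-4.0877,-0.2674)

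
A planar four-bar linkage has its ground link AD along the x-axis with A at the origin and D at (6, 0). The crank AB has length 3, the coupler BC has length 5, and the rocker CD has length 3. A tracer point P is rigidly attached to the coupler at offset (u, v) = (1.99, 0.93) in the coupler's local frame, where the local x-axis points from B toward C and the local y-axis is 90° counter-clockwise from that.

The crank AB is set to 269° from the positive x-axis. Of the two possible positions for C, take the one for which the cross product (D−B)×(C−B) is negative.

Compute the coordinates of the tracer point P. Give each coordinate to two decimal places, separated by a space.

1.90 -1.99

A=(0,0), D=(6.00,0)
B = A + 3.00·(cos269°, sin269°) = (-0.0524, -2.9995)
|BD| = 6.7549
circle(B,5.00) ∩ circle(D,3.00): a=4.5618, h=2.0470
  candidates: C₊=(3.1260,0.8603) cross=13.827; C₋=(4.9440,-2.8080) cross=-13.827
  mode - wants cross < 0 → take C=(4.9440,-2.8080) (cross=-13.827)
ex = (C−B)/|BC| = (0.9993,0.0383); ey = (-0.0383,0.9993)
P = B + 1.99·ex + 0.93·ey = (1.9006,-1.9940)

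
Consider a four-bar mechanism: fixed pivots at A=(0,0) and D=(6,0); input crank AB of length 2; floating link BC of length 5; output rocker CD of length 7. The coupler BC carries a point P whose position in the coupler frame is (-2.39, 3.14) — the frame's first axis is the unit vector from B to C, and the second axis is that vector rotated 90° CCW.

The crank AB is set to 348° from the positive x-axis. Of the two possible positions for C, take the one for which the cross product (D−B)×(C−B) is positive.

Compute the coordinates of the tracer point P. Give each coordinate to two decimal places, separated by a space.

-0.38 -3.60

A=(0,0), D=(6.00,0)
B = A + 2.00·(cos348°, sin348°) = (1.9563, -0.4158)
|BD| = 4.0650
circle(B,5.00) ∩ circle(D,7.00): a=-0.9195, h=4.9147
  candidates: C₊=(0.5389,4.3791) cross=19.979; C₋=(1.5444,-5.3988) cross=-19.979
  mode + wants cross > 0 → take C=(0.5389,4.3791) (cross=19.979)
ex = (C−B)/|BC| = (-0.2835,0.9590); ey = (-0.9590,-0.2835)
P = B + -2.39·ex + 3.14·ey = (-0.3774,-3.5979)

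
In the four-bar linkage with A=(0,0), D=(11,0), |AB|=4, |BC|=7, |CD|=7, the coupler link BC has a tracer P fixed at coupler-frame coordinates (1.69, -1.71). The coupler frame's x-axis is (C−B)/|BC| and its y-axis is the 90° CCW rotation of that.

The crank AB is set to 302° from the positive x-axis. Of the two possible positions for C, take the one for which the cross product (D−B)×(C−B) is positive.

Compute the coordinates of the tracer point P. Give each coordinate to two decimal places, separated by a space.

4.34 -2.46

A=(0,0), D=(11.00,0)
B = A + 4.00·(cos302°, sin302°) = (2.1197, -3.3922)
|BD| = 9.5062
circle(B,7.00) ∩ circle(D,7.00): a=4.7531, h=5.1389
  candidates: C₊=(4.7261,3.1045) cross=48.851; C₋=(8.3936,-6.4967) cross=-48.851
  mode + wants cross > 0 → take C=(4.7261,3.1045) (cross=48.851)
ex = (C−B)/|BC| = (0.3723,0.9281); ey = (-0.9281,0.3723)
P = B + 1.69·ex + -1.71·ey = (4.3360,-2.4604)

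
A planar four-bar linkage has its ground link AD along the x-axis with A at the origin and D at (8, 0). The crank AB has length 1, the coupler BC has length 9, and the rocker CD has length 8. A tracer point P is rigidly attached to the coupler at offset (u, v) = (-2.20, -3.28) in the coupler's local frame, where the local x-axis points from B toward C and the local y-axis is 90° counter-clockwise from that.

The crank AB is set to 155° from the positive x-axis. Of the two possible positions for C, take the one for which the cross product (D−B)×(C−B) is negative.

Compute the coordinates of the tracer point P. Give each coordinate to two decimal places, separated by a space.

-4.86 0.40

A=(0,0), D=(8.00,0)
B = A + 1.00·(cos155°, sin155°) = (-0.9063, 0.4226)
|BD| = 8.9163
circle(B,9.00) ∩ circle(D,8.00): a=5.4115, h=7.1914
  candidates: C₊=(4.8399,7.3494) cross=64.121; C₋=(4.1582,-7.0172) cross=-64.121
  mode - wants cross < 0 → take C=(4.1582,-7.0172) (cross=-64.121)
ex = (C−B)/|BC| = (0.5627,-0.8266); ey = (0.8266,0.5627)
P = B + -2.20·ex + -3.28·ey = (-4.8557,0.3955)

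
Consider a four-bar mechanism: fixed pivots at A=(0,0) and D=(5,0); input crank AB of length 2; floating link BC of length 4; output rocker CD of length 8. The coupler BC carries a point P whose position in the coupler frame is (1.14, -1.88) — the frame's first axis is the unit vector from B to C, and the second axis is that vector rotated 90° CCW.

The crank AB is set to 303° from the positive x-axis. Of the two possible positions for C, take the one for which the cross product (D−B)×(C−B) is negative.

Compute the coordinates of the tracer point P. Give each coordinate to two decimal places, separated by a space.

-1.09 -1.41

A=(0,0), D=(5.00,0)
B = A + 2.00·(cos303°, sin303°) = (1.0893, -1.6773)
|BD| = 4.2553
circle(B,4.00) ∩ circle(D,8.00): a=-3.5125, h=1.9138
  candidates: C₊=(-2.8932,-1.3030) cross=8.144; C₋=(-1.3844,-4.8207) cross=-8.144
  mode - wants cross < 0 → take C=(-1.3844,-4.8207) (cross=-8.144)
ex = (C−B)/|BC| = (-0.6184,-0.7858); ey = (0.7858,-0.6184)
P = B + 1.14·ex + -1.88·ey = (-1.0931,-1.4106)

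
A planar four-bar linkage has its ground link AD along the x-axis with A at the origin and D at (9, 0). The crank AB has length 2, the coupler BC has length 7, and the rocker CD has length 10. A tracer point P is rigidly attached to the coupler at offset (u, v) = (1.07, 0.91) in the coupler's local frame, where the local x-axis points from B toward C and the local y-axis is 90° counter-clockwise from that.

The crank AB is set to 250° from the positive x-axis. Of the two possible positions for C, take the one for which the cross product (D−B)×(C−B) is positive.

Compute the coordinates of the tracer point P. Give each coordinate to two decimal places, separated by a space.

-1.42 -0.69

A=(0,0), D=(9.00,0)
B = A + 2.00·(cos250°, sin250°) = (-0.6840, -1.8794)
|BD| = 9.8647
circle(B,7.00) ∩ circle(D,10.00): a=2.3474, h=6.5947
  candidates: C₊=(0.3640,5.0417) cross=65.055; C₋=(2.8767,-7.9061) cross=-65.055
  mode + wants cross > 0 → take C=(0.3640,5.0417) (cross=65.055)
ex = (C−B)/|BC| = (0.1497,0.9887); ey = (-0.9887,0.1497)
P = B + 1.07·ex + 0.91·ey = (-1.4236,-0.6852)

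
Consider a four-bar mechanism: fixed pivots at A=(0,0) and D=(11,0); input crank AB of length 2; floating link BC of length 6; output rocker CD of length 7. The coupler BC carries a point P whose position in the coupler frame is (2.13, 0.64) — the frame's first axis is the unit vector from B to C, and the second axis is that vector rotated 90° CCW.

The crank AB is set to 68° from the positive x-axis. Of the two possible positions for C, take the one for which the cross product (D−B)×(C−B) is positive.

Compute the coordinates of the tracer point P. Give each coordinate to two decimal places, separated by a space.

A=(0,0), D=(11.00,0)
B = A + 2.00·(cos68°, sin68°) = (0.7492, 1.8544)
|BD| = 10.4172
circle(B,6.00) ∩ circle(D,7.00): a=4.5846, h=3.8706
  candidates: C₊=(5.9496,4.8470) cross=40.320; C₋=(4.5716,-2.7705) cross=-40.320
  mode + wants cross > 0 → take C=(5.9496,4.8470) (cross=40.320)
ex = (C−B)/|BC| = (0.8667,0.4988); ey = (-0.4988,0.8667)
P = B + 2.13·ex + 0.64·ey = (2.2761,3.4715)

2.28 3.47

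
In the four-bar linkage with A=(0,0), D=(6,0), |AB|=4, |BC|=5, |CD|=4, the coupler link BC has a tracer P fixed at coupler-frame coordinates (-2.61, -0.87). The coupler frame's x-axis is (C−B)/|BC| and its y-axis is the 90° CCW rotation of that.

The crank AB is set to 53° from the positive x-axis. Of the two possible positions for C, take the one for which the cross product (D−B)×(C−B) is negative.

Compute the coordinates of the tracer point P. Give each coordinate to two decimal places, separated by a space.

A=(0,0), D=(6.00,0)
B = A + 4.00·(cos53°, sin53°) = (2.4073, 3.1945)
|BD| = 4.8076
circle(B,5.00) ∩ circle(D,4.00): a=3.3398, h=3.7210
  candidates: C₊=(7.3756,3.7560) cross=17.889; C₋=(2.4306,-1.8054) cross=-17.889
  mode - wants cross < 0 → take C=(2.4306,-1.8054) (cross=-17.889)
ex = (C−B)/|BC| = (0.0047,-1.0000); ey = (1.0000,0.0047)
P = B + -2.61·ex + -0.87·ey = (1.5251,5.8005)

1.53 5.80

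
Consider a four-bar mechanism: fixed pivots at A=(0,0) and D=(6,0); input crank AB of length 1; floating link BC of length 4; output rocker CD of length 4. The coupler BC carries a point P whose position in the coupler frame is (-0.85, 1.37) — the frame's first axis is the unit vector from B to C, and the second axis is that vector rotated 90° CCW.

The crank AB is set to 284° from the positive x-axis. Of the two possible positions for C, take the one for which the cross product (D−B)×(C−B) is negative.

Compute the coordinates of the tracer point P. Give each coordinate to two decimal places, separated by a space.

0.29 0.64

A=(0,0), D=(6.00,0)
B = A + 1.00·(cos284°, sin284°) = (0.2419, -0.9703)
|BD| = 5.8393
circle(B,4.00) ∩ circle(D,4.00): a=2.9196, h=2.7342
  candidates: C₊=(2.6666,2.2110) cross=15.966; C₋=(3.5753,-3.1813) cross=-15.966
  mode - wants cross < 0 → take C=(3.5753,-3.1813) (cross=-15.966)
ex = (C−B)/|BC| = (0.8333,-0.5528); ey = (0.5528,0.8333)
P = B + -0.85·ex + 1.37·ey = (0.2909,0.6412)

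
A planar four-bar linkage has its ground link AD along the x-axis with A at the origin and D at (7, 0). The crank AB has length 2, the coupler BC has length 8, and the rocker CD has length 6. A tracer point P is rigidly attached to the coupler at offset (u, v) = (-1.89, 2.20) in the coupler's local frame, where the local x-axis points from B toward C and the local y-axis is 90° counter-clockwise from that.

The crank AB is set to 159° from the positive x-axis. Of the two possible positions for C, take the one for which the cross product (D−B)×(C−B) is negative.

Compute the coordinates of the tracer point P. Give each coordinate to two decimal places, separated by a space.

-1.61 3.61

A=(0,0), D=(7.00,0)
B = A + 2.00·(cos159°, sin159°) = (-1.8672, 0.7167)
|BD| = 8.8961
circle(B,8.00) ∩ circle(D,6.00): a=6.0218, h=5.2667
  candidates: C₊=(4.5594,5.4812) cross=46.853; C₋=(3.7107,-5.0180) cross=-46.853
  mode - wants cross < 0 → take C=(3.7107,-5.0180) (cross=-46.853)
ex = (C−B)/|BC| = (0.6972,-0.7168); ey = (0.7168,0.6972)
P = B + -1.89·ex + 2.20·ey = (-1.6079,3.6055)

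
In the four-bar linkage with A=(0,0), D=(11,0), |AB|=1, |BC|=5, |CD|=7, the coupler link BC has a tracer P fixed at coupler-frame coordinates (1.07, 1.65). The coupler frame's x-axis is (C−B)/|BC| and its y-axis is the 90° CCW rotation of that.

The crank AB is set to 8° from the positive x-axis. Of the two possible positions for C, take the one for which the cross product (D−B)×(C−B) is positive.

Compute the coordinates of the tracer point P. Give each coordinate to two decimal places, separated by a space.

0.76 2.09

A=(0,0), D=(11.00,0)
B = A + 1.00·(cos8°, sin8°) = (0.9903, 0.1392)
|BD| = 10.0107
circle(B,5.00) ∩ circle(D,7.00): a=3.8066, h=3.2418
  candidates: C₊=(4.8416,3.3278) cross=32.453; C₋=(4.7515,-3.1553) cross=-32.453
  mode + wants cross > 0 → take C=(4.8416,3.3278) (cross=32.453)
ex = (C−B)/|BC| = (0.7703,0.6377); ey = (-0.6377,0.7703)
P = B + 1.07·ex + 1.65·ey = (0.7622,2.0925)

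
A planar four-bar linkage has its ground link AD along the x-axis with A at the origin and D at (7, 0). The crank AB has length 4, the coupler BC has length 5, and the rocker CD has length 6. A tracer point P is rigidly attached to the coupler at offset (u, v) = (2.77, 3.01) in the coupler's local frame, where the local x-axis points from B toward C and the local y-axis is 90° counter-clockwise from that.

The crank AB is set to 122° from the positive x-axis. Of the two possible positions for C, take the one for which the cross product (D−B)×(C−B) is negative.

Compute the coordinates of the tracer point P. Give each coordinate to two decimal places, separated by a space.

1.96 3.13

A=(0,0), D=(7.00,0)
B = A + 4.00·(cos122°, sin122°) = (-2.1197, 3.3922)
|BD| = 9.7301
circle(B,5.00) ∩ circle(D,6.00): a=4.2998, h=2.5518
  candidates: C₊=(2.8000,4.2849) cross=24.829; C₋=(1.0207,-0.4985) cross=-24.829
  mode - wants cross < 0 → take C=(1.0207,-0.4985) (cross=-24.829)
ex = (C−B)/|BC| = (0.6281,-0.7781); ey = (0.7781,0.6281)
P = B + 2.77·ex + 3.01·ey = (1.9623,3.1273)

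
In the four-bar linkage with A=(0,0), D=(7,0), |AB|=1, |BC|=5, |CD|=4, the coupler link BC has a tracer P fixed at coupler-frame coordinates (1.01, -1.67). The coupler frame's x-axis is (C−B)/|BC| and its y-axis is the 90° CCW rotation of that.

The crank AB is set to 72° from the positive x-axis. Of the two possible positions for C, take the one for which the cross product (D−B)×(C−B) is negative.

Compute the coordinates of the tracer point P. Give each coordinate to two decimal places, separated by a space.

-0.13 -0.95

A=(0,0), D=(7.00,0)
B = A + 1.00·(cos72°, sin72°) = (0.3090, 0.9511)
|BD| = 6.7582
circle(B,5.00) ∩ circle(D,4.00): a=4.0450, h=2.9391
  candidates: C₊=(4.7273,3.2917) cross=19.863; C₋=(3.9001,-2.5280) cross=-19.863
  mode - wants cross < 0 → take C=(3.9001,-2.5280) (cross=-19.863)
ex = (C−B)/|BC| = (0.7182,-0.6958); ey = (0.6958,0.7182)
P = B + 1.01·ex + -1.67·ey = (-0.1276,-0.9511)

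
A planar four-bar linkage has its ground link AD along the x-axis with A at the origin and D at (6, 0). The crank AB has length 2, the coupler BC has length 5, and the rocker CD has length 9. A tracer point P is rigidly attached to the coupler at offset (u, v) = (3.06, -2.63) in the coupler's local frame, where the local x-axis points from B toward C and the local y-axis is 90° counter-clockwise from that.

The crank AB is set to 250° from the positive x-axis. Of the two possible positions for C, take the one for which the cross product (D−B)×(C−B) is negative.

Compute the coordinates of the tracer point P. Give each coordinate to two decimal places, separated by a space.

A=(0,0), D=(6.00,0)
B = A + 2.00·(cos250°, sin250°) = (-0.6840, -1.8794)
|BD| = 6.9432
circle(B,5.00) ∩ circle(D,9.00): a=-0.5611, h=4.9684
  candidates: C₊=(-2.5690,2.7517) cross=34.497; C₋=(0.1207,-6.8142) cross=-34.497
  mode - wants cross < 0 → take C=(0.1207,-6.8142) (cross=-34.497)
ex = (C−B)/|BC| = (0.1609,-0.9870); ey = (0.9870,0.1609)
P = B + 3.06·ex + -2.63·ey = (-2.7873,-5.3228)

-2.79 -5.32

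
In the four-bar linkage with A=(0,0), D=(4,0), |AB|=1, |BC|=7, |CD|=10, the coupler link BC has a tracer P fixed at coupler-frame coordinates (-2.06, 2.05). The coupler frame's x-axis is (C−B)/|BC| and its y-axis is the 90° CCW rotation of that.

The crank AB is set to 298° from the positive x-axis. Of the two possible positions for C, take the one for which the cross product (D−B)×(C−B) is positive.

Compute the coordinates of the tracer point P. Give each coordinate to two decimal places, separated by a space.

A=(0,0), D=(4.00,0)
B = A + 1.00·(cos298°, sin298°) = (0.4695, -0.8829)
|BD| = 3.6393
circle(B,7.00) ∩ circle(D,10.00): a=-5.1873, h=4.7002
  candidates: C₊=(-5.7032,2.4183) cross=17.105; C₋=(-3.4225,-6.7013) cross=-17.105
  mode + wants cross > 0 → take C=(-5.7032,2.4183) (cross=17.105)
ex = (C−B)/|BC| = (-0.8818,0.4716); ey = (-0.4716,-0.8818)
P = B + -2.06·ex + 2.05·ey = (1.3192,-3.6622)

1.32 -3.66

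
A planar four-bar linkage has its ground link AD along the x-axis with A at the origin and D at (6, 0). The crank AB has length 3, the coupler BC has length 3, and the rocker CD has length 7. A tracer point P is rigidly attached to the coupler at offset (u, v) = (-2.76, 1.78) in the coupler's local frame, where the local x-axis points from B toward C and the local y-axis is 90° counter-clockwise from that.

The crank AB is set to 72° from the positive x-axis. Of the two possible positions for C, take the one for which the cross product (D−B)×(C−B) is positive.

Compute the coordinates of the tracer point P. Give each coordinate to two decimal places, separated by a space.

-1.66 0.83

A=(0,0), D=(6.00,0)
B = A + 3.00·(cos72°, sin72°) = (0.9271, 2.8532)
|BD| = 5.8203
circle(B,3.00) ∩ circle(D,7.00): a=-0.5261, h=2.9535
  candidates: C₊=(1.9163,5.6854) cross=17.190; C₋=(-0.9794,0.5368) cross=-17.190
  mode + wants cross > 0 → take C=(1.9163,5.6854) (cross=17.190)
ex = (C−B)/|BC| = (0.3298,0.9441); ey = (-0.9441,0.3298)
P = B + -2.76·ex + 1.78·ey = (-1.6635,0.8345)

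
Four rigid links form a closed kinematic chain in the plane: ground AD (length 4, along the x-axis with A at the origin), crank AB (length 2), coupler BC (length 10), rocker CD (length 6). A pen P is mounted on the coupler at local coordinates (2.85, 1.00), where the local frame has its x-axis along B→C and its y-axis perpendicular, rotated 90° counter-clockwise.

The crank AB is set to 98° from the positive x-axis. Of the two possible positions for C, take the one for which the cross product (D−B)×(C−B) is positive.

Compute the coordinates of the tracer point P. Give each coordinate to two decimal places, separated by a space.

2.59 2.93

A=(0,0), D=(4.00,0)
B = A + 2.00·(cos98°, sin98°) = (-0.2783, 1.9805)
|BD| = 4.7145
circle(B,10.00) ∩ circle(D,6.00): a=9.1448, h=4.0463
  candidates: C₊=(9.7202,1.8108) cross=19.077; C₋=(6.3206,-5.5331) cross=-19.077
  mode + wants cross > 0 → take C=(9.7202,1.8108) (cross=19.077)
ex = (C−B)/|BC| = (0.9999,-0.0170); ey = (0.0170,0.9999)
P = B + 2.85·ex + 1.00·ey = (2.5882,2.9320)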